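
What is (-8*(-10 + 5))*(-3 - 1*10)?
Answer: -520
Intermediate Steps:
(-8*(-10 + 5))*(-3 - 1*10) = (-8*(-5))*(-3 - 10) = 40*(-13) = -520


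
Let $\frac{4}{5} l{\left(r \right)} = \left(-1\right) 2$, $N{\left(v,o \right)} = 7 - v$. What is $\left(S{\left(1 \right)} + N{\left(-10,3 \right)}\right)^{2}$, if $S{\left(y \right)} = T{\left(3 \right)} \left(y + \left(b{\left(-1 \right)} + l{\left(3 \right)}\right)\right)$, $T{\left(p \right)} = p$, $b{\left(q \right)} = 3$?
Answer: $\frac{1849}{4} \approx 462.25$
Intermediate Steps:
$l{\left(r \right)} = - \frac{5}{2}$ ($l{\left(r \right)} = \frac{5 \left(\left(-1\right) 2\right)}{4} = \frac{5}{4} \left(-2\right) = - \frac{5}{2}$)
$S{\left(y \right)} = \frac{3}{2} + 3 y$ ($S{\left(y \right)} = 3 \left(y + \left(3 - \frac{5}{2}\right)\right) = 3 \left(y + \frac{1}{2}\right) = 3 \left(\frac{1}{2} + y\right) = \frac{3}{2} + 3 y$)
$\left(S{\left(1 \right)} + N{\left(-10,3 \right)}\right)^{2} = \left(\left(\frac{3}{2} + 3 \cdot 1\right) + \left(7 - -10\right)\right)^{2} = \left(\left(\frac{3}{2} + 3\right) + \left(7 + 10\right)\right)^{2} = \left(\frac{9}{2} + 17\right)^{2} = \left(\frac{43}{2}\right)^{2} = \frac{1849}{4}$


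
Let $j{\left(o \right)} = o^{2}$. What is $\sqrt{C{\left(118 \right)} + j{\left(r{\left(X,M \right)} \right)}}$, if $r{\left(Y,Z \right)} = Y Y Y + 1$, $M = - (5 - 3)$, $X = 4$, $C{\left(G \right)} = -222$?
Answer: $\sqrt{4003} \approx 63.269$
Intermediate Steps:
$M = -2$ ($M = \left(-1\right) 2 = -2$)
$r{\left(Y,Z \right)} = 1 + Y^{3}$ ($r{\left(Y,Z \right)} = Y^{2} Y + 1 = Y^{3} + 1 = 1 + Y^{3}$)
$\sqrt{C{\left(118 \right)} + j{\left(r{\left(X,M \right)} \right)}} = \sqrt{-222 + \left(1 + 4^{3}\right)^{2}} = \sqrt{-222 + \left(1 + 64\right)^{2}} = \sqrt{-222 + 65^{2}} = \sqrt{-222 + 4225} = \sqrt{4003}$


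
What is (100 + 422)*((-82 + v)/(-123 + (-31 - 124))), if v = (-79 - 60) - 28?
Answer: 64989/139 ≈ 467.55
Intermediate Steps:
v = -167 (v = -139 - 28 = -167)
(100 + 422)*((-82 + v)/(-123 + (-31 - 124))) = (100 + 422)*((-82 - 167)/(-123 + (-31 - 124))) = 522*(-249/(-123 - 155)) = 522*(-249/(-278)) = 522*(-249*(-1/278)) = 522*(249/278) = 64989/139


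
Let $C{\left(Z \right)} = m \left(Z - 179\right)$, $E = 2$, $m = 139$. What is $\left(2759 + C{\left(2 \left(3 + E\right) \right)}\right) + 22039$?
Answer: $1307$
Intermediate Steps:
$C{\left(Z \right)} = -24881 + 139 Z$ ($C{\left(Z \right)} = 139 \left(Z - 179\right) = 139 \left(-179 + Z\right) = -24881 + 139 Z$)
$\left(2759 + C{\left(2 \left(3 + E\right) \right)}\right) + 22039 = \left(2759 - \left(24881 - 139 \cdot 2 \left(3 + 2\right)\right)\right) + 22039 = \left(2759 - \left(24881 - 139 \cdot 2 \cdot 5\right)\right) + 22039 = \left(2759 + \left(-24881 + 139 \cdot 10\right)\right) + 22039 = \left(2759 + \left(-24881 + 1390\right)\right) + 22039 = \left(2759 - 23491\right) + 22039 = -20732 + 22039 = 1307$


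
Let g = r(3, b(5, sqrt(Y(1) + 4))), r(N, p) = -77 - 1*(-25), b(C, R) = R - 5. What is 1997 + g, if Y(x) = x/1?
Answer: 1945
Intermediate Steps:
Y(x) = x (Y(x) = x*1 = x)
b(C, R) = -5 + R
r(N, p) = -52 (r(N, p) = -77 + 25 = -52)
g = -52
1997 + g = 1997 - 52 = 1945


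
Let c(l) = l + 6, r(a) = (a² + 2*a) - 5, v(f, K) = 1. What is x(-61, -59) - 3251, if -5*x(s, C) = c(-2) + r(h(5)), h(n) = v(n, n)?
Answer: -16257/5 ≈ -3251.4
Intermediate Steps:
h(n) = 1
r(a) = -5 + a² + 2*a
c(l) = 6 + l
x(s, C) = -⅖ (x(s, C) = -((6 - 2) + (-5 + 1² + 2*1))/5 = -(4 + (-5 + 1 + 2))/5 = -(4 - 2)/5 = -⅕*2 = -⅖)
x(-61, -59) - 3251 = -⅖ - 3251 = -16257/5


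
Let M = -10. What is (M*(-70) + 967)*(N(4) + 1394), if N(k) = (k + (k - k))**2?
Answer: 2350470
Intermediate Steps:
N(k) = k**2 (N(k) = (k + 0)**2 = k**2)
(M*(-70) + 967)*(N(4) + 1394) = (-10*(-70) + 967)*(4**2 + 1394) = (700 + 967)*(16 + 1394) = 1667*1410 = 2350470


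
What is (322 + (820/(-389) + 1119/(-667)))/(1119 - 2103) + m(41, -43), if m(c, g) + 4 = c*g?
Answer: -451218147919/255311592 ≈ -1767.3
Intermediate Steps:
m(c, g) = -4 + c*g
(322 + (820/(-389) + 1119/(-667)))/(1119 - 2103) + m(41, -43) = (322 + (820/(-389) + 1119/(-667)))/(1119 - 2103) + (-4 + 41*(-43)) = (322 + (820*(-1/389) + 1119*(-1/667)))/(-984) + (-4 - 1763) = (322 + (-820/389 - 1119/667))*(-1/984) - 1767 = (322 - 982231/259463)*(-1/984) - 1767 = (82564855/259463)*(-1/984) - 1767 = -82564855/255311592 - 1767 = -451218147919/255311592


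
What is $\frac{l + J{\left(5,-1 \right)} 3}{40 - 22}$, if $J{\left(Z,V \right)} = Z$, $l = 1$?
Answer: $\frac{8}{9} \approx 0.88889$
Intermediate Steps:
$\frac{l + J{\left(5,-1 \right)} 3}{40 - 22} = \frac{1 + 5 \cdot 3}{40 - 22} = \frac{1 + 15}{18} = \frac{1}{18} \cdot 16 = \frac{8}{9}$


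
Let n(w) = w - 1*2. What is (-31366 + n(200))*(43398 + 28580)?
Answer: -2243410304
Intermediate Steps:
n(w) = -2 + w (n(w) = w - 2 = -2 + w)
(-31366 + n(200))*(43398 + 28580) = (-31366 + (-2 + 200))*(43398 + 28580) = (-31366 + 198)*71978 = -31168*71978 = -2243410304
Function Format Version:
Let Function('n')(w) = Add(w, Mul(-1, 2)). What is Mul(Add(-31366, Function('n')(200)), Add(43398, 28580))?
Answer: -2243410304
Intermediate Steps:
Function('n')(w) = Add(-2, w) (Function('n')(w) = Add(w, -2) = Add(-2, w))
Mul(Add(-31366, Function('n')(200)), Add(43398, 28580)) = Mul(Add(-31366, Add(-2, 200)), Add(43398, 28580)) = Mul(Add(-31366, 198), 71978) = Mul(-31168, 71978) = -2243410304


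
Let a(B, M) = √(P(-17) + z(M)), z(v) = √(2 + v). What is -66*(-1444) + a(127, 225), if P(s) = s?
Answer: 95304 + √(-17 + √227) ≈ 95304.0 + 1.3905*I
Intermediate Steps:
a(B, M) = √(-17 + √(2 + M))
-66*(-1444) + a(127, 225) = -66*(-1444) + √(-17 + √(2 + 225)) = 95304 + √(-17 + √227)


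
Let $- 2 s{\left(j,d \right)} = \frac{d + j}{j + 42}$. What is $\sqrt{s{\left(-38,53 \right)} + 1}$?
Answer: $\frac{i \sqrt{14}}{4} \approx 0.93541 i$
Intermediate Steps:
$s{\left(j,d \right)} = - \frac{d + j}{2 \left(42 + j\right)}$ ($s{\left(j,d \right)} = - \frac{\left(d + j\right) \frac{1}{j + 42}}{2} = - \frac{\left(d + j\right) \frac{1}{42 + j}}{2} = - \frac{\frac{1}{42 + j} \left(d + j\right)}{2} = - \frac{d + j}{2 \left(42 + j\right)}$)
$\sqrt{s{\left(-38,53 \right)} + 1} = \sqrt{\frac{\left(-1\right) 53 - -38}{2 \left(42 - 38\right)} + 1} = \sqrt{\frac{-53 + 38}{2 \cdot 4} + 1} = \sqrt{\frac{1}{2} \cdot \frac{1}{4} \left(-15\right) + 1} = \sqrt{- \frac{15}{8} + 1} = \sqrt{- \frac{7}{8}} = \frac{i \sqrt{14}}{4}$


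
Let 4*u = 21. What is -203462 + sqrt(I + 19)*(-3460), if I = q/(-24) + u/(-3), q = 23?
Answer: -203462 - 865*sqrt(2346)/3 ≈ -2.1743e+5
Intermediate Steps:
u = 21/4 (u = (1/4)*21 = 21/4 ≈ 5.2500)
I = -65/24 (I = 23/(-24) + (21/4)/(-3) = 23*(-1/24) + (21/4)*(-1/3) = -23/24 - 7/4 = -65/24 ≈ -2.7083)
-203462 + sqrt(I + 19)*(-3460) = -203462 + sqrt(-65/24 + 19)*(-3460) = -203462 + sqrt(391/24)*(-3460) = -203462 + (sqrt(2346)/12)*(-3460) = -203462 - 865*sqrt(2346)/3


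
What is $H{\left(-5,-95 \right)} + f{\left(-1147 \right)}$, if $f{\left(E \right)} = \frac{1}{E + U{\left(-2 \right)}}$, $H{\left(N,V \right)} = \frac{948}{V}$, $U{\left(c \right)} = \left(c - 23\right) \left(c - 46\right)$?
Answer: $- \frac{50149}{5035} \approx -9.9601$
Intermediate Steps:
$U{\left(c \right)} = \left(-46 + c\right) \left(-23 + c\right)$ ($U{\left(c \right)} = \left(-23 + c\right) \left(-46 + c\right) = \left(-46 + c\right) \left(-23 + c\right)$)
$f{\left(E \right)} = \frac{1}{1200 + E}$ ($f{\left(E \right)} = \frac{1}{E + \left(1058 + \left(-2\right)^{2} - -138\right)} = \frac{1}{E + \left(1058 + 4 + 138\right)} = \frac{1}{E + 1200} = \frac{1}{1200 + E}$)
$H{\left(-5,-95 \right)} + f{\left(-1147 \right)} = \frac{948}{-95} + \frac{1}{1200 - 1147} = 948 \left(- \frac{1}{95}\right) + \frac{1}{53} = - \frac{948}{95} + \frac{1}{53} = - \frac{50149}{5035}$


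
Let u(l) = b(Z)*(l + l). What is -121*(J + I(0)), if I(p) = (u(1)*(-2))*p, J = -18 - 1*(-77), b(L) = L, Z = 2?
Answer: -7139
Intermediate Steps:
J = 59 (J = -18 + 77 = 59)
u(l) = 4*l (u(l) = 2*(l + l) = 2*(2*l) = 4*l)
I(p) = -8*p (I(p) = ((4*1)*(-2))*p = (4*(-2))*p = -8*p)
-121*(J + I(0)) = -121*(59 - 8*0) = -121*(59 + 0) = -121*59 = -7139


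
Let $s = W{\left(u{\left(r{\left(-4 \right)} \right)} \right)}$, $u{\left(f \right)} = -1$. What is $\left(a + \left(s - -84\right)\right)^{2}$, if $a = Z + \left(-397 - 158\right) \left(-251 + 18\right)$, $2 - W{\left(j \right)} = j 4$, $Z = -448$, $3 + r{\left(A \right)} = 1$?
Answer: $16629907849$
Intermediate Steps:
$r{\left(A \right)} = -2$ ($r{\left(A \right)} = -3 + 1 = -2$)
$W{\left(j \right)} = 2 - 4 j$ ($W{\left(j \right)} = 2 - j 4 = 2 - 4 j$)
$s = 6$ ($s = 2 - -4 = 2 + 4 = 6$)
$a = 128867$ ($a = -448 + \left(-397 - 158\right) \left(-251 + 18\right) = -448 - -129315 = -448 + 129315 = 128867$)
$\left(a + \left(s - -84\right)\right)^{2} = \left(128867 + \left(6 - -84\right)\right)^{2} = \left(128867 + \left(6 + 84\right)\right)^{2} = \left(128867 + 90\right)^{2} = 128957^{2} = 16629907849$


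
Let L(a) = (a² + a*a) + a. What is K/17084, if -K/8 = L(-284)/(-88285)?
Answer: 322056/377065235 ≈ 0.00085411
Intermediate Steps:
L(a) = a + 2*a² (L(a) = (a² + a²) + a = 2*a² + a = a + 2*a²)
K = 1288224/88285 (K = -8*(-284*(1 + 2*(-284)))/(-88285) = -8*(-284*(1 - 568))*(-1)/88285 = -8*(-284*(-567))*(-1)/88285 = -1288224*(-1)/88285 = -8*(-161028/88285) = 1288224/88285 ≈ 14.592)
K/17084 = (1288224/88285)/17084 = (1288224/88285)*(1/17084) = 322056/377065235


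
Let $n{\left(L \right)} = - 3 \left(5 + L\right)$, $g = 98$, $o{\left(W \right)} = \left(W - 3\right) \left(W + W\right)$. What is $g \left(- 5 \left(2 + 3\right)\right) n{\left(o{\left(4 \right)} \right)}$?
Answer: $95550$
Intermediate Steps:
$o{\left(W \right)} = 2 W \left(-3 + W\right)$ ($o{\left(W \right)} = \left(-3 + W\right) 2 W = 2 W \left(-3 + W\right)$)
$n{\left(L \right)} = -15 - 3 L$
$g \left(- 5 \left(2 + 3\right)\right) n{\left(o{\left(4 \right)} \right)} = 98 \left(- 5 \left(2 + 3\right)\right) \left(-15 - 3 \cdot 2 \cdot 4 \left(-3 + 4\right)\right) = 98 \left(\left(-5\right) 5\right) \left(-15 - 3 \cdot 2 \cdot 4 \cdot 1\right) = 98 \left(-25\right) \left(-15 - 24\right) = - 2450 \left(-15 - 24\right) = \left(-2450\right) \left(-39\right) = 95550$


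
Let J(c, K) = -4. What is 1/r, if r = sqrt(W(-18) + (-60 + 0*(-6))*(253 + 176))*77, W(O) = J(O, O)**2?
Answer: -I*sqrt(6431)/990374 ≈ -8.0973e-5*I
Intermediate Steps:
W(O) = 16 (W(O) = (-4)**2 = 16)
r = 154*I*sqrt(6431) (r = sqrt(16 + (-60 + 0*(-6))*(253 + 176))*77 = sqrt(16 + (-60 + 0)*429)*77 = sqrt(16 - 60*429)*77 = sqrt(16 - 25740)*77 = sqrt(-25724)*77 = (2*I*sqrt(6431))*77 = 154*I*sqrt(6431) ≈ 12350.0*I)
1/r = 1/(154*I*sqrt(6431)) = -I*sqrt(6431)/990374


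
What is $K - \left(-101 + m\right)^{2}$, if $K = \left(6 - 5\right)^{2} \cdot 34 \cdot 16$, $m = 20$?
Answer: $-6017$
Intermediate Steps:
$K = 544$ ($K = 1^{2} \cdot 34 \cdot 16 = 1 \cdot 34 \cdot 16 = 34 \cdot 16 = 544$)
$K - \left(-101 + m\right)^{2} = 544 - \left(-101 + 20\right)^{2} = 544 - \left(-81\right)^{2} = 544 - 6561 = -6017$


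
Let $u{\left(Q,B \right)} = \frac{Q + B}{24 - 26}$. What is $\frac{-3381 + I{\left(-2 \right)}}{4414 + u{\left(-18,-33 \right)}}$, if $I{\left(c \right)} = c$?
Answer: $- \frac{6766}{8879} \approx -0.76202$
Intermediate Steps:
$u{\left(Q,B \right)} = - \frac{B}{2} - \frac{Q}{2}$ ($u{\left(Q,B \right)} = \frac{B + Q}{-2} = \left(B + Q\right) \left(- \frac{1}{2}\right) = - \frac{B}{2} - \frac{Q}{2}$)
$\frac{-3381 + I{\left(-2 \right)}}{4414 + u{\left(-18,-33 \right)}} = \frac{-3381 - 2}{4414 - - \frac{51}{2}} = - \frac{3383}{4414 + \left(\frac{33}{2} + 9\right)} = - \frac{3383}{4414 + \frac{51}{2}} = - \frac{3383}{\frac{8879}{2}} = \left(-3383\right) \frac{2}{8879} = - \frac{6766}{8879}$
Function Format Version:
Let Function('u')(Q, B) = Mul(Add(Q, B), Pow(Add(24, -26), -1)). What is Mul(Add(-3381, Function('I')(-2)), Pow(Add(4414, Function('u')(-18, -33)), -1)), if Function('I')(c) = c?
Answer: Rational(-6766, 8879) ≈ -0.76202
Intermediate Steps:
Function('u')(Q, B) = Add(Mul(Rational(-1, 2), B), Mul(Rational(-1, 2), Q)) (Function('u')(Q, B) = Mul(Add(B, Q), Pow(-2, -1)) = Mul(Add(B, Q), Rational(-1, 2)) = Add(Mul(Rational(-1, 2), B), Mul(Rational(-1, 2), Q)))
Mul(Add(-3381, Function('I')(-2)), Pow(Add(4414, Function('u')(-18, -33)), -1)) = Mul(Add(-3381, -2), Pow(Add(4414, Add(Mul(Rational(-1, 2), -33), Mul(Rational(-1, 2), -18))), -1)) = Mul(-3383, Pow(Add(4414, Add(Rational(33, 2), 9)), -1)) = Mul(-3383, Pow(Add(4414, Rational(51, 2)), -1)) = Mul(-3383, Pow(Rational(8879, 2), -1)) = Mul(-3383, Rational(2, 8879)) = Rational(-6766, 8879)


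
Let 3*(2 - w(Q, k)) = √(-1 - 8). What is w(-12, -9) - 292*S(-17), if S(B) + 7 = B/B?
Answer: 1754 - I ≈ 1754.0 - 1.0*I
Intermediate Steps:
w(Q, k) = 2 - I (w(Q, k) = 2 - √(-1 - 8)/3 = 2 - I)
S(B) = -6 (S(B) = -7 + B/B = -7 + 1 = -6)
w(-12, -9) - 292*S(-17) = (2 - I) - 292*(-6) = (2 - I) + 1752 = 1754 - I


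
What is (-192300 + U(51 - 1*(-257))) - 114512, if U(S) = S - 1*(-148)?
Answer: -306356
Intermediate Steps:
U(S) = 148 + S (U(S) = S + 148 = 148 + S)
(-192300 + U(51 - 1*(-257))) - 114512 = (-192300 + (148 + (51 - 1*(-257)))) - 114512 = (-192300 + (148 + (51 + 257))) - 114512 = (-192300 + (148 + 308)) - 114512 = (-192300 + 456) - 114512 = -191844 - 114512 = -306356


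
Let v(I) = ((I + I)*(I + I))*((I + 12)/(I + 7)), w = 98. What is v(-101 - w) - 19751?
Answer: 6457339/48 ≈ 1.3453e+5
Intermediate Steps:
v(I) = 4*I²*(12 + I)/(7 + I) (v(I) = ((2*I)*(2*I))*((12 + I)/(7 + I)) = (4*I²)*((12 + I)/(7 + I)) = 4*I²*(12 + I)/(7 + I))
v(-101 - w) - 19751 = 4*(-101 - 1*98)²*(12 + (-101 - 1*98))/(7 + (-101 - 1*98)) - 19751 = 4*(-101 - 98)²*(12 + (-101 - 98))/(7 + (-101 - 98)) - 19751 = 4*(-199)²*(12 - 199)/(7 - 199) - 19751 = 4*39601*(-187)/(-192) - 19751 = 4*39601*(-1/192)*(-187) - 19751 = 7405387/48 - 19751 = 6457339/48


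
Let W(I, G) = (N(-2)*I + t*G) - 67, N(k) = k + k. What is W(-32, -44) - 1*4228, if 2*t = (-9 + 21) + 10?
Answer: -4651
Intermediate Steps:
N(k) = 2*k
t = 11 (t = ((-9 + 21) + 10)/2 = (12 + 10)/2 = (½)*22 = 11)
W(I, G) = -67 - 4*I + 11*G (W(I, G) = ((2*(-2))*I + 11*G) - 67 = (-4*I + 11*G) - 67 = -67 - 4*I + 11*G)
W(-32, -44) - 1*4228 = (-67 - 4*(-32) + 11*(-44)) - 1*4228 = (-67 + 128 - 484) - 4228 = -423 - 4228 = -4651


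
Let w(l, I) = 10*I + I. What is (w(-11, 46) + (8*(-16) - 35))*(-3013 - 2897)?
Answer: -2027130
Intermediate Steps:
w(l, I) = 11*I
(w(-11, 46) + (8*(-16) - 35))*(-3013 - 2897) = (11*46 + (8*(-16) - 35))*(-3013 - 2897) = (506 + (-128 - 35))*(-5910) = (506 - 163)*(-5910) = 343*(-5910) = -2027130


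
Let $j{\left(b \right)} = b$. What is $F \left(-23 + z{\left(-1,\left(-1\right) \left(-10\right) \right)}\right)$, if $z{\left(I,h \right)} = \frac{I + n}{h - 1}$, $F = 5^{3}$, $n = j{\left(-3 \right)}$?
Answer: $- \frac{26375}{9} \approx -2930.6$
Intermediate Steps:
$n = -3$
$F = 125$
$z{\left(I,h \right)} = \frac{-3 + I}{-1 + h}$ ($z{\left(I,h \right)} = \frac{I - 3}{h - 1} = \frac{-3 + I}{-1 + h}$)
$F \left(-23 + z{\left(-1,\left(-1\right) \left(-10\right) \right)}\right) = 125 \left(-23 + \frac{-3 - 1}{-1 - -10}\right) = 125 \left(-23 + \frac{1}{-1 + 10} \left(-4\right)\right) = 125 \left(-23 + \frac{1}{9} \left(-4\right)\right) = 125 \left(-23 - \frac{4}{9}\right) = 125 \left(- \frac{211}{9}\right) = - \frac{26375}{9}$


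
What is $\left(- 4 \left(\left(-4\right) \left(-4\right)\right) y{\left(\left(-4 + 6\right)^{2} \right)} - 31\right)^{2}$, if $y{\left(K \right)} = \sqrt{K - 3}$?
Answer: $9025$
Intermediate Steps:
$y{\left(K \right)} = \sqrt{-3 + K}$
$\left(- 4 \left(\left(-4\right) \left(-4\right)\right) y{\left(\left(-4 + 6\right)^{2} \right)} - 31\right)^{2} = \left(- 4 \left(\left(-4\right) \left(-4\right)\right) \sqrt{-3 + \left(-4 + 6\right)^{2}} - 31\right)^{2} = \left(\left(-4\right) 16 \sqrt{-3 + 2^{2}} - 31\right)^{2} = \left(- 64 \sqrt{-3 + 4} - 31\right)^{2} = \left(- 64 \sqrt{1} - 31\right)^{2} = \left(\left(-64\right) 1 - 31\right)^{2} = \left(-64 - 31\right)^{2} = \left(-95\right)^{2} = 9025$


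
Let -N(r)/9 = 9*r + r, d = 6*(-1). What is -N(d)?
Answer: -540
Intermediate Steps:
d = -6
N(r) = -90*r (N(r) = -9*(9*r + r) = -90*r)
-N(d) = -(-90)*(-6) = -1*540 = -540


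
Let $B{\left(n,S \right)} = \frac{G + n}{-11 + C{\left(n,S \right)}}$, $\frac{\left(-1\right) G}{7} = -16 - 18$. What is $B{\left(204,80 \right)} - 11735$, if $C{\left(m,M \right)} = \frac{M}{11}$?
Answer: $- \frac{485997}{41} \approx -11854.0$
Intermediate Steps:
$C{\left(m,M \right)} = \frac{M}{11}$ ($C{\left(m,M \right)} = M \frac{1}{11} = \frac{M}{11}$)
$G = 238$ ($G = - 7 \left(-16 - 18\right) = \left(-7\right) \left(-34\right) = 238$)
$B{\left(n,S \right)} = \frac{238 + n}{-11 + \frac{S}{11}}$
$B{\left(204,80 \right)} - 11735 = \frac{11 \left(238 + 204\right)}{-121 + 80} - 11735 = 11 \frac{1}{-41} \cdot 442 - 11735 = 11 \left(- \frac{1}{41}\right) 442 - 11735 = - \frac{4862}{41} - 11735 = - \frac{485997}{41}$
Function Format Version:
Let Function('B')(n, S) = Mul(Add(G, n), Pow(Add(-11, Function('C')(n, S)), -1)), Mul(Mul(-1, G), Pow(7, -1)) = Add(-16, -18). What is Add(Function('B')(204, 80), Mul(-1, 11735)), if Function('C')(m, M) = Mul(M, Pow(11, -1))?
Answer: Rational(-485997, 41) ≈ -11854.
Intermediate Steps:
Function('C')(m, M) = Mul(Rational(1, 11), M) (Function('C')(m, M) = Mul(M, Rational(1, 11)) = Mul(Rational(1, 11), M))
G = 238 (G = Mul(-7, Add(-16, -18)) = Mul(-7, -34) = 238)
Function('B')(n, S) = Mul(Pow(Add(-11, Mul(Rational(1, 11), S)), -1), Add(238, n)) (Function('B')(n, S) = Mul(Add(238, n), Pow(Add(-11, Mul(Rational(1, 11), S)), -1)) = Mul(Pow(Add(-11, Mul(Rational(1, 11), S)), -1), Add(238, n)))
Add(Function('B')(204, 80), Mul(-1, 11735)) = Add(Mul(11, Pow(Add(-121, 80), -1), Add(238, 204)), Mul(-1, 11735)) = Add(Mul(11, Pow(-41, -1), 442), -11735) = Add(Mul(11, Rational(-1, 41), 442), -11735) = Add(Rational(-4862, 41), -11735) = Rational(-485997, 41)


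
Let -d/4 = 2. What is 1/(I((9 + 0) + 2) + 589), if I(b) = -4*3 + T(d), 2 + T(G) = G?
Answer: 1/567 ≈ 0.0017637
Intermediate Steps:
d = -8 (d = -4*2 = -8)
T(G) = -2 + G
I(b) = -22 (I(b) = -4*3 + (-2 - 8) = -12 - 10 = -22)
1/(I((9 + 0) + 2) + 589) = 1/(-22 + 589) = 1/567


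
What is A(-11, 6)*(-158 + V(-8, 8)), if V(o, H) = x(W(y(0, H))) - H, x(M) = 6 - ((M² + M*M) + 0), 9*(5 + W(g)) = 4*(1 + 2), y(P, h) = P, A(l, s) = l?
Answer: 18502/9 ≈ 2055.8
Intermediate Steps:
W(g) = -11/3 (W(g) = -5 + (4*(1 + 2))/9 = -5 + (4*3)/9 = -5 + (⅑)*12 = -5 + 4/3 = -11/3)
x(M) = 6 - 2*M² (x(M) = 6 - ((M² + M²) + 0) = 6 - (2*M² + 0) = 6 - 2*M²)
V(o, H) = -188/9 - H (V(o, H) = (6 - 2*(-11/3)²) - H = (6 - 2*121/9) - H = (6 - 242/9) - H = -188/9 - H)
A(-11, 6)*(-158 + V(-8, 8)) = -11*(-158 + (-188/9 - 1*8)) = -11*(-158 + (-188/9 - 8)) = -11*(-158 - 260/9) = -11*(-1682/9) = 18502/9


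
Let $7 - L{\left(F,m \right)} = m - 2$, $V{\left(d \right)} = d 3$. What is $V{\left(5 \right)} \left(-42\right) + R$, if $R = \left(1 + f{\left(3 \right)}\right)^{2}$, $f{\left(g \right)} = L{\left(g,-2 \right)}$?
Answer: $-486$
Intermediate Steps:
$V{\left(d \right)} = 3 d$
$L{\left(F,m \right)} = 9 - m$ ($L{\left(F,m \right)} = 7 - \left(m - 2\right) = 7 - \left(-2 + m\right) = 9 - m$)
$f{\left(g \right)} = 11$ ($f{\left(g \right)} = 9 - -2 = 9 + 2 = 11$)
$R = 144$ ($R = \left(1 + 11\right)^{2} = 12^{2} = 144$)
$V{\left(5 \right)} \left(-42\right) + R = 3 \cdot 5 \left(-42\right) + 144 = 15 \left(-42\right) + 144 = -630 + 144 = -486$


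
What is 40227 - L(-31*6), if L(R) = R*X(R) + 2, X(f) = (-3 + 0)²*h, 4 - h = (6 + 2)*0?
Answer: 46921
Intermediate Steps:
h = 4 (h = 4 - (6 + 2)*0 = 4 - 8*0 = 4 - 1*0 = 4 + 0 = 4)
X(f) = 36 (X(f) = (-3 + 0)²*4 = (-3)²*4 = 9*4 = 36)
L(R) = 2 + 36*R (L(R) = R*36 + 2 = 36*R + 2 = 2 + 36*R)
40227 - L(-31*6) = 40227 - (2 + 36*(-31*6)) = 40227 - (2 + 36*(-186)) = 40227 - (2 - 6696) = 40227 - 1*(-6694) = 40227 + 6694 = 46921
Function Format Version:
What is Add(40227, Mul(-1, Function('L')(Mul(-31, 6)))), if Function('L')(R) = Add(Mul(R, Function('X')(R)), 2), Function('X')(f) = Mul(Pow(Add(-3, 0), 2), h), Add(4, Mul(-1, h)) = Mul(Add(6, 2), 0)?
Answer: 46921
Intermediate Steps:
h = 4 (h = Add(4, Mul(-1, Mul(Add(6, 2), 0))) = Add(4, Mul(-1, Mul(8, 0))) = Add(4, Mul(-1, 0)) = Add(4, 0) = 4)
Function('X')(f) = 36 (Function('X')(f) = Mul(Pow(Add(-3, 0), 2), 4) = Mul(Pow(-3, 2), 4) = Mul(9, 4) = 36)
Function('L')(R) = Add(2, Mul(36, R)) (Function('L')(R) = Add(Mul(R, 36), 2) = Add(Mul(36, R), 2) = Add(2, Mul(36, R)))
Add(40227, Mul(-1, Function('L')(Mul(-31, 6)))) = Add(40227, Mul(-1, Add(2, Mul(36, Mul(-31, 6))))) = Add(40227, Mul(-1, Add(2, Mul(36, -186)))) = Add(40227, Mul(-1, Add(2, -6696))) = Add(40227, Mul(-1, -6694)) = Add(40227, 6694) = 46921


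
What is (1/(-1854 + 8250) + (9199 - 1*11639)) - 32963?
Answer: -226437587/6396 ≈ -35403.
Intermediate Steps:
(1/(-1854 + 8250) + (9199 - 1*11639)) - 32963 = (1/6396 + (9199 - 11639)) - 32963 = (1/6396 - 2440) - 32963 = -15606239/6396 - 32963 = -226437587/6396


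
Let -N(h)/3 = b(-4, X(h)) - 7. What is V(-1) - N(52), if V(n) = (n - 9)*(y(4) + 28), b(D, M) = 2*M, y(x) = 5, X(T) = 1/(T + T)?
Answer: -18249/52 ≈ -350.94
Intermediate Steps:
X(T) = 1/(2*T)
N(h) = 21 - 3/h (N(h) = -3*(2*(1/(2*h)) - 7) = -3*(1/h - 7) = -3*(-7 + 1/h) = 21 - 3/h)
V(n) = -297 + 33*n (V(n) = (n - 9)*(5 + 28) = (-9 + n)*33 = -297 + 33*n)
V(-1) - N(52) = (-297 + 33*(-1)) - (21 - 3/52) = (-297 - 33) - (21 - 3*1/52) = -330 - (21 - 3/52) = -330 - 1*1089/52 = -330 - 1089/52 = -18249/52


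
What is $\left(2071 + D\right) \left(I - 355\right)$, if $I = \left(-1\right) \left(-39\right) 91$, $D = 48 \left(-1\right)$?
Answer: $6461462$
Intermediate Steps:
$D = -48$
$I = 3549$ ($I = 39 \cdot 91 = 3549$)
$\left(2071 + D\right) \left(I - 355\right) = \left(2071 - 48\right) \left(3549 - 355\right) = 2023 \cdot 3194 = 6461462$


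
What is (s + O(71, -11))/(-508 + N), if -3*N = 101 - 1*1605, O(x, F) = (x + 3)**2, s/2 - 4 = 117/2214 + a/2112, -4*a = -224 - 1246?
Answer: -94981963/115456 ≈ -822.67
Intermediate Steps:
a = 735/2 (a = -(-224 - 1246)/4 = -1/4*(-1470) = 735/2 ≈ 367.50)
s = 732023/86592 (s = 8 + 2*(117/2214 + (735/2)/2112) = 8 + 2*(117*(1/2214) + (735/2)*(1/2112)) = 8 + 2*(13/246 + 245/1408) = 8 + 2*(39287/173184) = 8 + 39287/86592 = 732023/86592 ≈ 8.4537)
O(x, F) = (3 + x)**2
N = 1504/3 (N = -(101 - 1*1605)/3 = -(101 - 1605)/3 = -1/3*(-1504) = 1504/3 ≈ 501.33)
(s + O(71, -11))/(-508 + N) = (732023/86592 + (3 + 71)**2)/(-508 + 1504/3) = (732023/86592 + 74**2)/(-20/3) = (732023/86592 + 5476)*(-3/20) = (474909815/86592)*(-3/20) = -94981963/115456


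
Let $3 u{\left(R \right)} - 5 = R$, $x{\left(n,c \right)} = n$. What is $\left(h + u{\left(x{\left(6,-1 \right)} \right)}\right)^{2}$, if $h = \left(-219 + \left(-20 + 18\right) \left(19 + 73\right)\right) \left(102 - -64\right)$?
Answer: $\frac{40273666489}{9} \approx 4.4748 \cdot 10^{9}$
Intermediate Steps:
$u{\left(R \right)} = \frac{5}{3} + \frac{R}{3}$
$h = -66898$ ($h = \left(-219 - 184\right) \left(102 + 64\right) = \left(-219 - 184\right) 166 = \left(-403\right) 166 = -66898$)
$\left(h + u{\left(x{\left(6,-1 \right)} \right)}\right)^{2} = \left(-66898 + \left(\frac{5}{3} + \frac{1}{3} \cdot 6\right)\right)^{2} = \left(-66898 + \left(\frac{5}{3} + 2\right)\right)^{2} = \left(-66898 + \frac{11}{3}\right)^{2} = \left(- \frac{200683}{3}\right)^{2} = \frac{40273666489}{9}$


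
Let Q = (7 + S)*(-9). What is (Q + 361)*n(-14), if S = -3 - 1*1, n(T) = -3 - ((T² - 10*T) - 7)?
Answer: -110888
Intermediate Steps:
n(T) = 4 - T² + 10*T (n(T) = -3 - (-7 + T² - 10*T) = -3 + (7 - T² + 10*T) = 4 - T² + 10*T)
S = -4 (S = -3 - 1 = -4)
Q = -27 (Q = (7 - 4)*(-9) = 3*(-9) = -27)
(Q + 361)*n(-14) = (-27 + 361)*(4 - 1*(-14)² + 10*(-14)) = 334*(4 - 1*196 - 140) = 334*(4 - 196 - 140) = 334*(-332) = -110888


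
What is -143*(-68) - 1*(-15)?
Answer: 9739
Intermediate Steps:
-143*(-68) - 1*(-15) = 9724 + 15 = 9739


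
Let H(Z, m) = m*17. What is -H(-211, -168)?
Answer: 2856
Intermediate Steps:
H(Z, m) = 17*m
-H(-211, -168) = -17*(-168) = -1*(-2856) = 2856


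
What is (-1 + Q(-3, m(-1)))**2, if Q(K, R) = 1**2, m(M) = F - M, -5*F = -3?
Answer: 0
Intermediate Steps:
F = 3/5 (F = -1/5*(-3) = 3/5 ≈ 0.60000)
m(M) = 3/5 - M
Q(K, R) = 1
(-1 + Q(-3, m(-1)))**2 = (-1 + 1)**2 = 0**2 = 0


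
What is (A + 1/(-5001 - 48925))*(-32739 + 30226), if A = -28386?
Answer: 3846758257181/53926 ≈ 7.1334e+7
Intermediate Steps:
(A + 1/(-5001 - 48925))*(-32739 + 30226) = (-28386 + 1/(-5001 - 48925))*(-32739 + 30226) = (-28386 + 1/(-53926))*(-2513) = (-28386 - 1/53926)*(-2513) = -1530743437/53926*(-2513) = 3846758257181/53926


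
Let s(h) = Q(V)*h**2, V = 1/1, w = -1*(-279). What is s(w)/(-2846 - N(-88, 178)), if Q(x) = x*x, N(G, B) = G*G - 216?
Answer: -25947/3458 ≈ -7.5035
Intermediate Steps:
w = 279
V = 1
N(G, B) = -216 + G**2 (N(G, B) = G**2 - 216 = -216 + G**2)
Q(x) = x**2
s(h) = h**2 (s(h) = 1**2*h**2 = 1*h**2 = h**2)
s(w)/(-2846 - N(-88, 178)) = 279**2/(-2846 - (-216 + (-88)**2)) = 77841/(-2846 - (-216 + 7744)) = 77841/(-2846 - 1*7528) = 77841/(-2846 - 7528) = 77841/(-10374) = 77841*(-1/10374) = -25947/3458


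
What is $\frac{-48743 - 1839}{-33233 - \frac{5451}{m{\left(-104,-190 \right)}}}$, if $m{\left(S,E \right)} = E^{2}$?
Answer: $\frac{1826010200}{1199716751} \approx 1.522$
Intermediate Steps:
$\frac{-48743 - 1839}{-33233 - \frac{5451}{m{\left(-104,-190 \right)}}} = \frac{-48743 - 1839}{-33233 - \frac{5451}{\left(-190\right)^{2}}} = - \frac{50582}{-33233 - \frac{5451}{36100}} = - \frac{50582}{- \frac{1199716751}{36100}} = \left(-50582\right) \left(- \frac{36100}{1199716751}\right) = \frac{1826010200}{1199716751}$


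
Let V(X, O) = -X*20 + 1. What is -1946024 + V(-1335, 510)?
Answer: -1919323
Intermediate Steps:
V(X, O) = 1 - 20*X (V(X, O) = -20*X + 1 = 1 - 20*X)
-1946024 + V(-1335, 510) = -1946024 + (1 - 20*(-1335)) = -1946024 + (1 + 26700) = -1946024 + 26701 = -1919323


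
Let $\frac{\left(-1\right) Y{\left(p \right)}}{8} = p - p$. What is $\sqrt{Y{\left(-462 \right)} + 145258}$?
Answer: $\sqrt{145258} \approx 381.13$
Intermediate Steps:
$Y{\left(p \right)} = 0$ ($Y{\left(p \right)} = - 8 \left(p - p\right) = \left(-8\right) 0 = 0$)
$\sqrt{Y{\left(-462 \right)} + 145258} = \sqrt{0 + 145258} = \sqrt{145258}$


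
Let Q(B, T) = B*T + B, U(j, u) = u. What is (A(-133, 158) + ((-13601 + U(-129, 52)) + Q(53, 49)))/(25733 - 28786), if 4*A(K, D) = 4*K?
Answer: 11032/3053 ≈ 3.6135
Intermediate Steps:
Q(B, T) = B + B*T
A(K, D) = K (A(K, D) = (4*K)/4 = K)
(A(-133, 158) + ((-13601 + U(-129, 52)) + Q(53, 49)))/(25733 - 28786) = (-133 + ((-13601 + 52) + 53*(1 + 49)))/(25733 - 28786) = (-133 + (-13549 + 53*50))/(-3053) = (-133 + (-13549 + 2650))*(-1/3053) = (-133 - 10899)*(-1/3053) = -11032*(-1/3053) = 11032/3053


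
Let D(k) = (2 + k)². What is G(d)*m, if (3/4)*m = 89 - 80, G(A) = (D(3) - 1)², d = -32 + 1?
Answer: 6912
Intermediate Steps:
d = -31
G(A) = 576 (G(A) = ((2 + 3)² - 1)² = (5² - 1)² = (25 - 1)² = 24² = 576)
m = 12 (m = 4*(89 - 80)/3 = (4/3)*9 = 12)
G(d)*m = 576*12 = 6912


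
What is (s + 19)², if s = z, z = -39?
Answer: 400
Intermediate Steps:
s = -39
(s + 19)² = (-39 + 19)² = (-20)² = 400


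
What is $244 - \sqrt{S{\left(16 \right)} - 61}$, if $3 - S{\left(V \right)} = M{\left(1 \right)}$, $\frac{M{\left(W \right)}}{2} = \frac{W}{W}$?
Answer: $244 - 2 i \sqrt{15} \approx 244.0 - 7.746 i$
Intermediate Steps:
$M{\left(W \right)} = 2$ ($M{\left(W \right)} = 2 \frac{W}{W} = 2 \cdot 1 = 2$)
$S{\left(V \right)} = 1$ ($S{\left(V \right)} = 3 - 2 = 1$)
$244 - \sqrt{S{\left(16 \right)} - 61} = 244 - \sqrt{1 - 61} = 244 - \sqrt{-60} = 244 - 2 i \sqrt{15}$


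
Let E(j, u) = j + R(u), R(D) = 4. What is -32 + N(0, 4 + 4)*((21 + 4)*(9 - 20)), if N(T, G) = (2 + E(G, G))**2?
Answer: -53932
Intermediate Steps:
E(j, u) = 4 + j (E(j, u) = j + 4 = 4 + j)
N(T, G) = (6 + G)**2 (N(T, G) = (2 + (4 + G))**2 = (6 + G)**2)
-32 + N(0, 4 + 4)*((21 + 4)*(9 - 20)) = -32 + (6 + (4 + 4))**2*((21 + 4)*(9 - 20)) = -32 + (6 + 8)**2*(25*(-11)) = -32 + 14**2*(-275) = -32 + 196*(-275) = -32 - 53900 = -53932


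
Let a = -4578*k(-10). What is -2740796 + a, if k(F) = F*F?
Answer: -3198596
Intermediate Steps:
k(F) = F**2
a = -457800 (a = -4578*(-10)**2 = -4578*100 = -457800)
-2740796 + a = -2740796 - 457800 = -3198596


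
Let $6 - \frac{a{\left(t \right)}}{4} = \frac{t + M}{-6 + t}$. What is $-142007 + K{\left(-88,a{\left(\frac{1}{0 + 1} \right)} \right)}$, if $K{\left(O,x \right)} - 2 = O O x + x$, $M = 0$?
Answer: $50071$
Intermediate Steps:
$a{\left(t \right)} = 24 - \frac{4 t}{-6 + t}$ ($a{\left(t \right)} = 24 - 4 \frac{t + 0}{-6 + t} = 24 - 4 \frac{t}{-6 + t} = 24 - \frac{4 t}{-6 + t}$)
$K{\left(O,x \right)} = 2 + x + x O^{2}$ ($K{\left(O,x \right)} = 2 + \left(O O x + x\right) = 2 + \left(O^{2} x + x\right) = 2 + \left(x O^{2} + x\right) = 2 + \left(x + x O^{2}\right) = 2 + x + x O^{2}$)
$-142007 + K{\left(-88,a{\left(\frac{1}{0 + 1} \right)} \right)} = -142007 + \left(2 + \frac{4 \left(-36 + \frac{5}{0 + 1}\right)}{-6 + \frac{1}{0 + 1}} + \frac{4 \left(-36 + \frac{5}{0 + 1}\right)}{-6 + \frac{1}{0 + 1}} \left(-88\right)^{2}\right) = -142007 + \left(2 + \frac{4 \left(-36 + \frac{5}{1}\right)}{-6 + 1^{-1}} + \frac{4 \left(-36 + \frac{5}{1}\right)}{-6 + 1^{-1}} \cdot 7744\right) = -142007 + \left(2 + \frac{4 \left(-36 + 5 \cdot 1\right)}{-6 + 1} + \frac{4 \left(-36 + 5 \cdot 1\right)}{-6 + 1} \cdot 7744\right) = -142007 + \left(2 + \frac{4 \left(-36 + 5\right)}{-5} + \frac{4 \left(-36 + 5\right)}{-5} \cdot 7744\right) = -142007 + \left(2 + 4 \left(- \frac{1}{5}\right) \left(-31\right) + 4 \left(- \frac{1}{5}\right) \left(-31\right) 7744\right) = -142007 + \left(2 + \frac{124}{5} + \frac{124}{5} \cdot 7744\right) = -142007 + \left(2 + \frac{124}{5} + \frac{960256}{5}\right) = -142007 + 192078 = 50071$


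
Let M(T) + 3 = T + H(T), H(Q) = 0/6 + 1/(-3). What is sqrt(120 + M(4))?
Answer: sqrt(1086)/3 ≈ 10.985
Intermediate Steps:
H(Q) = -1/3 (H(Q) = 0*(1/6) + 1*(-1/3) = 0 - 1/3 = -1/3)
M(T) = -10/3 + T (M(T) = -3 + (T - 1/3) = -3 + (-1/3 + T) = -10/3 + T)
sqrt(120 + M(4)) = sqrt(120 + (-10/3 + 4)) = sqrt(120 + 2/3) = sqrt(362/3) = sqrt(1086)/3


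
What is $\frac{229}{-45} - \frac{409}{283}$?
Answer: $- \frac{83212}{12735} \approx -6.5341$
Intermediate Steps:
$\frac{229}{-45} - \frac{409}{283} = 229 \left(- \frac{1}{45}\right) - \frac{409}{283} = - \frac{229}{45} - \frac{409}{283} = - \frac{83212}{12735}$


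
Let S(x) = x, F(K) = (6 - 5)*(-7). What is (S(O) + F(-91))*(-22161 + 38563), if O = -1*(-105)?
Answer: 1607396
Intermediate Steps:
O = 105
F(K) = -7 (F(K) = 1*(-7) = -7)
(S(O) + F(-91))*(-22161 + 38563) = (105 - 7)*(-22161 + 38563) = 98*16402 = 1607396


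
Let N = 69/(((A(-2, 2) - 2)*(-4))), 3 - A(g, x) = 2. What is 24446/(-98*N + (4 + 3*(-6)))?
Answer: -48892/3409 ≈ -14.342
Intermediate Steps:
A(g, x) = 1 (A(g, x) = 3 - 1*2 = 3 - 2 = 1)
N = 69/4 (N = 69/(((1 - 2)*(-4))) = 69/((-1*(-4))) = 69/4 ≈ 17.250)
24446/(-98*N + (4 + 3*(-6))) = 24446/(-98*69/4 + (4 + 3*(-6))) = 24446/(-3381/2 + (4 - 18)) = 24446/(-3381/2 - 14) = 24446/(-3409/2) = 24446*(-2/3409) = -48892/3409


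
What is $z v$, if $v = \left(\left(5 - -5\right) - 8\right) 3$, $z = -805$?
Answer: $-4830$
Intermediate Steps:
$v = 6$ ($v = \left(\left(5 + 5\right) - 8\right) 3 = \left(10 - 8\right) 3 = 2 \cdot 3 = 6$)
$z v = \left(-805\right) 6 = -4830$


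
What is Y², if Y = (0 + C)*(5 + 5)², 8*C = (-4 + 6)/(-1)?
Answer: 625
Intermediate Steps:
C = -¼ (C = ((-4 + 6)/(-1))/8 = (-1*2)/8 = (⅛)*(-2) = -¼ ≈ -0.25000)
Y = -25 (Y = (0 - ¼)*(5 + 5)² = -¼*10² = -¼*100 = -25)
Y² = (-25)² = 625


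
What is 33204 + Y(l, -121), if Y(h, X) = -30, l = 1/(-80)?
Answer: 33174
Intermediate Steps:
l = -1/80 ≈ -0.012500
33204 + Y(l, -121) = 33204 - 30 = 33174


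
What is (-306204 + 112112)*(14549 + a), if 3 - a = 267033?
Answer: 49004542252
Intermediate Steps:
a = -267030 (a = 3 - 1*267033 = 3 - 267033 = -267030)
(-306204 + 112112)*(14549 + a) = (-306204 + 112112)*(14549 - 267030) = -194092*(-252481) = 49004542252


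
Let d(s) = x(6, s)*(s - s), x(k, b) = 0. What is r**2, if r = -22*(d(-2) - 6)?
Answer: 17424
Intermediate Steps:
d(s) = 0 (d(s) = 0*(s - s) = 0*0 = 0)
r = 132 (r = -22*(0 - 6) = -22*(-6) = 132)
r**2 = 132**2 = 17424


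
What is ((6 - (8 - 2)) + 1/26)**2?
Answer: 1/676 ≈ 0.0014793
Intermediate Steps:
((6 - (8 - 2)) + 1/26)**2 = ((6 - 1*6) + 1/26)**2 = ((6 - 6) + 1/26)**2 = (0 + 1/26)**2 = (1/26)**2 = 1/676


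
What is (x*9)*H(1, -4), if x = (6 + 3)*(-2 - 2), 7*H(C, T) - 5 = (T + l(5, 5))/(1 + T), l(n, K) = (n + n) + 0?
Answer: -972/7 ≈ -138.86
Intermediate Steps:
l(n, K) = 2*n (l(n, K) = 2*n + 0 = 2*n)
H(C, T) = 5/7 + (10 + T)/(7*(1 + T)) (H(C, T) = 5/7 + ((T + 2*5)/(1 + T))/7 = 5/7 + ((T + 10)/(1 + T))/7 = 5/7 + ((10 + T)/(1 + T))/7 = 5/7 + (10 + T)/(7*(1 + T)))
x = -36 (x = 9*(-4) = -36)
(x*9)*H(1, -4) = (-36*9)*(3*(5 + 2*(-4))/(7*(1 - 4))) = -972*(5 - 8)/(7*(-3)) = -972*(-1)*(-3)/(7*3) = -324*3/7 = -972/7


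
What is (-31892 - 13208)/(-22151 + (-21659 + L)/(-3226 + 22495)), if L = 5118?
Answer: 43451595/21342208 ≈ 2.0359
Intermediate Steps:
(-31892 - 13208)/(-22151 + (-21659 + L)/(-3226 + 22495)) = (-31892 - 13208)/(-22151 + (-21659 + 5118)/(-3226 + 22495)) = -45100/(-22151 - 16541/19269) = -45100/(-426844160/19269) = -45100*(-19269/426844160) = 43451595/21342208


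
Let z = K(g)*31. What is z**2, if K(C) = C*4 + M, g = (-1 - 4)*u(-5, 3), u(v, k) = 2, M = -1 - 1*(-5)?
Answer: 1245456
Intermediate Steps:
M = 4 (M = -1 + 5 = 4)
g = -10 (g = (-1 - 4)*2 = -5*2 = -10)
K(C) = 4 + 4*C (K(C) = C*4 + 4 = 4*C + 4 = 4 + 4*C)
z = -1116 (z = (4 + 4*(-10))*31 = (4 - 40)*31 = -36*31 = -1116)
z**2 = (-1116)**2 = 1245456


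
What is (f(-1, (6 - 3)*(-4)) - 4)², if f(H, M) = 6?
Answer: 4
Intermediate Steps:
(f(-1, (6 - 3)*(-4)) - 4)² = (6 - 4)² = 2² = 4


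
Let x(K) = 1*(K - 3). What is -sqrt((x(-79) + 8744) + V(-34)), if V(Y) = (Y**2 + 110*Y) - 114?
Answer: -2*sqrt(1491) ≈ -77.227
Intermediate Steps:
x(K) = -3 + K (x(K) = 1*(-3 + K) = -3 + K)
V(Y) = -114 + Y**2 + 110*Y
-sqrt((x(-79) + 8744) + V(-34)) = -sqrt(((-3 - 79) + 8744) + (-114 + (-34)**2 + 110*(-34))) = -sqrt((-82 + 8744) + (-114 + 1156 - 3740)) = -sqrt(8662 - 2698) = -sqrt(5964) = -2*sqrt(1491)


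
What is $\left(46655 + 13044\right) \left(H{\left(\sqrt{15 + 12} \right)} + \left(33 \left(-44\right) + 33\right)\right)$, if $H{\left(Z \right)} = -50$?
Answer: $-87697831$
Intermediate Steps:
$\left(46655 + 13044\right) \left(H{\left(\sqrt{15 + 12} \right)} + \left(33 \left(-44\right) + 33\right)\right) = \left(46655 + 13044\right) \left(-50 + \left(33 \left(-44\right) + 33\right)\right) = 59699 \left(-50 + \left(-1452 + 33\right)\right) = 59699 \left(-50 - 1419\right) = 59699 \left(-1469\right) = -87697831$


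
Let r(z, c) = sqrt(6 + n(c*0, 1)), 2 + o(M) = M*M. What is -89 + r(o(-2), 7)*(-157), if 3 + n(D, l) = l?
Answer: -403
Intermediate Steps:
n(D, l) = -3 + l
o(M) = -2 + M**2 (o(M) = -2 + M*M = -2 + M**2)
r(z, c) = 2 (r(z, c) = sqrt(6 + (-3 + 1)) = sqrt(6 - 2) = sqrt(4) = 2)
-89 + r(o(-2), 7)*(-157) = -89 + 2*(-157) = -89 - 314 = -403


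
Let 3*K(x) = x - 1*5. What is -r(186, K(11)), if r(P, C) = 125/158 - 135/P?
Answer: -160/2449 ≈ -0.065333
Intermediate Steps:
K(x) = -5/3 + x/3 (K(x) = (x - 1*5)/3 = (x - 5)/3 = (-5 + x)/3 = -5/3 + x/3)
r(P, C) = 125/158 - 135/P (r(P, C) = 125*(1/158) - 135/P = 125/158 - 135/P)
-r(186, K(11)) = -(125/158 - 135/186) = -(125/158 - 135*1/186) = -(125/158 - 45/62) = -1*160/2449 = -160/2449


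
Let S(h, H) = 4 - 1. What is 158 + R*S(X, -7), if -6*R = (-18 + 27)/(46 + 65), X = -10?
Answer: 11689/74 ≈ 157.96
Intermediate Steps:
R = -1/74 (R = -(-18 + 27)/(6*(46 + 65)) = -3/(2*111) = -⅙*3/37 = -1/74 ≈ -0.013514)
S(h, H) = 3
158 + R*S(X, -7) = 158 - 1/74*3 = 158 - 3/74 = 11689/74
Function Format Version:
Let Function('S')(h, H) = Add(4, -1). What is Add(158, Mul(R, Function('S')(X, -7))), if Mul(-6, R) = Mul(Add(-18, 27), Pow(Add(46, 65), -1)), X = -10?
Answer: Rational(11689, 74) ≈ 157.96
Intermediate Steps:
R = Rational(-1, 74) (R = Mul(Rational(-1, 6), Mul(Add(-18, 27), Pow(Add(46, 65), -1))) = Mul(Rational(-1, 6), Mul(9, Pow(111, -1))) = Mul(Rational(-1, 6), Mul(9, Rational(1, 111))) = Mul(Rational(-1, 6), Rational(3, 37)) = Rational(-1, 74) ≈ -0.013514)
Function('S')(h, H) = 3
Add(158, Mul(R, Function('S')(X, -7))) = Add(158, Mul(Rational(-1, 74), 3)) = Add(158, Rational(-3, 74)) = Rational(11689, 74)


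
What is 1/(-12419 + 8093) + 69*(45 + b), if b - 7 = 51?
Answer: 30744881/4326 ≈ 7107.0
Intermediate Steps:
b = 58 (b = 7 + 51 = 58)
1/(-12419 + 8093) + 69*(45 + b) = 1/(-12419 + 8093) + 69*(45 + 58) = 1/(-4326) + 69*103 = -1/4326 + 7107 = 30744881/4326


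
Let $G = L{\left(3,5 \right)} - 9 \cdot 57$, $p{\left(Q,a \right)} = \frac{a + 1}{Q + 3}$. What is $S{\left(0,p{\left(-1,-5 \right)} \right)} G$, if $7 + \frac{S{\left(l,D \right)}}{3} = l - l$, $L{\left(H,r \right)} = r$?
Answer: $10668$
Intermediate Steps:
$p{\left(Q,a \right)} = \frac{1 + a}{3 + Q}$
$S{\left(l,D \right)} = -21$ ($S{\left(l,D \right)} = -21 + 3 \left(l - l\right) = -21 + 3 \cdot 0 = -21 + 0 = -21$)
$G = -508$ ($G = 5 - 9 \cdot 57 = 5 - 513 = -508$)
$S{\left(0,p{\left(-1,-5 \right)} \right)} G = \left(-21\right) \left(-508\right) = 10668$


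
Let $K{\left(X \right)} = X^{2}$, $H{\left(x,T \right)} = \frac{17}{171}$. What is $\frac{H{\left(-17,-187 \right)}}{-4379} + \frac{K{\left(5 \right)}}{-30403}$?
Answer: $- \frac{19237076}{22766040027} \approx -0.00084499$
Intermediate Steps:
$H{\left(x,T \right)} = \frac{17}{171}$ ($H{\left(x,T \right)} = 17 \cdot \frac{1}{171} = \frac{17}{171}$)
$\frac{H{\left(-17,-187 \right)}}{-4379} + \frac{K{\left(5 \right)}}{-30403} = \frac{17}{171 \left(-4379\right)} + \frac{5^{2}}{-30403} = \frac{17}{171} \left(- \frac{1}{4379}\right) + 25 \left(- \frac{1}{30403}\right) = - \frac{17}{748809} - \frac{25}{30403} = - \frac{19237076}{22766040027}$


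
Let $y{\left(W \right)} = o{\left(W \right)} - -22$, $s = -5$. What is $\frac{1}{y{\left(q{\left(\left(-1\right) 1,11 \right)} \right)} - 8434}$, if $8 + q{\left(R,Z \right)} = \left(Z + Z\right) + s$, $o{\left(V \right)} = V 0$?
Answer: $- \frac{1}{8412} \approx -0.00011888$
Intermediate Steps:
$o{\left(V \right)} = 0$
$q{\left(R,Z \right)} = -13 + 2 Z$ ($q{\left(R,Z \right)} = -8 + \left(\left(Z + Z\right) - 5\right) = -8 + \left(2 Z - 5\right) = -8 + \left(-5 + 2 Z\right) = -13 + 2 Z$)
$y{\left(W \right)} = 22$ ($y{\left(W \right)} = 0 - -22 = 0 + 22 = 22$)
$\frac{1}{y{\left(q{\left(\left(-1\right) 1,11 \right)} \right)} - 8434} = \frac{1}{22 - 8434} = \frac{1}{-8412} = - \frac{1}{8412}$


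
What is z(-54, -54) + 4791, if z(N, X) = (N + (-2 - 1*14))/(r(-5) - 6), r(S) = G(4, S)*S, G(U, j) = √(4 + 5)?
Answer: 14383/3 ≈ 4794.3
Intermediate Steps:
G(U, j) = 3 (G(U, j) = √9 = 3)
r(S) = 3*S
z(N, X) = 16/21 - N/21 (z(N, X) = (N + (-2 - 1*14))/(3*(-5) - 6) = (N + (-2 - 14))/(-15 - 6) = (N - 16)/(-21) = (-16 + N)*(-1/21) = 16/21 - N/21)
z(-54, -54) + 4791 = (16/21 - 1/21*(-54)) + 4791 = (16/21 + 18/7) + 4791 = 10/3 + 4791 = 14383/3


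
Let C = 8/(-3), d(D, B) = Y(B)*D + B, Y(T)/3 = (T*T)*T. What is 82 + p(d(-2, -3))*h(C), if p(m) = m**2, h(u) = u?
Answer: -67334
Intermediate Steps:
Y(T) = 3*T**3 (Y(T) = 3*((T*T)*T) = 3*(T**2*T) = 3*T**3)
d(D, B) = B + 3*D*B**3 (d(D, B) = (3*B**3)*D + B = 3*D*B**3 + B = B + 3*D*B**3)
C = -8/3 (C = 8*(-1/3) = -8/3 ≈ -2.6667)
82 + p(d(-2, -3))*h(C) = 82 + (-3 + 3*(-2)*(-3)**3)**2*(-8/3) = 82 + (-3 + 3*(-2)*(-27))**2*(-8/3) = 82 + (-3 + 162)**2*(-8/3) = 82 + 159**2*(-8/3) = 82 + 25281*(-8/3) = 82 - 67416 = -67334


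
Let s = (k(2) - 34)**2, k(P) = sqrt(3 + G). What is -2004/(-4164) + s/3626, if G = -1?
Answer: 503684/629111 - 34*sqrt(2)/1813 ≈ 0.77411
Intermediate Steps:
k(P) = sqrt(2) (k(P) = sqrt(3 - 1) = sqrt(2))
s = (-34 + sqrt(2))**2 (s = (sqrt(2) - 34)**2 = (-34 + sqrt(2))**2 ≈ 1061.8)
-2004/(-4164) + s/3626 = -2004/(-4164) + (34 - sqrt(2))**2/3626 = -2004*(-1/4164) + (34 - sqrt(2))**2*(1/3626) = 167/347 + (34 - sqrt(2))**2/3626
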